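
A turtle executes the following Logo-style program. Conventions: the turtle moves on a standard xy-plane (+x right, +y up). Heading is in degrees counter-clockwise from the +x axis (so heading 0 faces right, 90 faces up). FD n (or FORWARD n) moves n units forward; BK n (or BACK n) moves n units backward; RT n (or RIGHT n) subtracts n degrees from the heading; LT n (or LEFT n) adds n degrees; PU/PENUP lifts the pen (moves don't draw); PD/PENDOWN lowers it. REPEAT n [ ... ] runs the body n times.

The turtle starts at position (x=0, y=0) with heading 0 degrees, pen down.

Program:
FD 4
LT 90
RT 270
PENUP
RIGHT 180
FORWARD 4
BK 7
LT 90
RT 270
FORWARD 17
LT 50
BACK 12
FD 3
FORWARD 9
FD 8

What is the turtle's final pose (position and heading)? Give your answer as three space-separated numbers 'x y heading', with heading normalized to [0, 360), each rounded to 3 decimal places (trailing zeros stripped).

Executing turtle program step by step:
Start: pos=(0,0), heading=0, pen down
FD 4: (0,0) -> (4,0) [heading=0, draw]
LT 90: heading 0 -> 90
RT 270: heading 90 -> 180
PU: pen up
RT 180: heading 180 -> 0
FD 4: (4,0) -> (8,0) [heading=0, move]
BK 7: (8,0) -> (1,0) [heading=0, move]
LT 90: heading 0 -> 90
RT 270: heading 90 -> 180
FD 17: (1,0) -> (-16,0) [heading=180, move]
LT 50: heading 180 -> 230
BK 12: (-16,0) -> (-8.287,9.193) [heading=230, move]
FD 3: (-8.287,9.193) -> (-10.215,6.894) [heading=230, move]
FD 9: (-10.215,6.894) -> (-16,0) [heading=230, move]
FD 8: (-16,0) -> (-21.142,-6.128) [heading=230, move]
Final: pos=(-21.142,-6.128), heading=230, 1 segment(s) drawn

Answer: -21.142 -6.128 230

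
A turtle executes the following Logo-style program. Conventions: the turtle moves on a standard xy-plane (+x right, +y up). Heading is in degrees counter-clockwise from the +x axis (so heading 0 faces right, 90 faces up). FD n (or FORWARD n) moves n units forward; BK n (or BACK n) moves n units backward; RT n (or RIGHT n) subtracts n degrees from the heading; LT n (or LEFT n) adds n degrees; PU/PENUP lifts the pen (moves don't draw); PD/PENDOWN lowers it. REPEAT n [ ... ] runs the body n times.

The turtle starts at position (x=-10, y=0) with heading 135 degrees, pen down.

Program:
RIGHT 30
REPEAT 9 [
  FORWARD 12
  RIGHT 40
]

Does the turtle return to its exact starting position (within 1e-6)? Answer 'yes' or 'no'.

Executing turtle program step by step:
Start: pos=(-10,0), heading=135, pen down
RT 30: heading 135 -> 105
REPEAT 9 [
  -- iteration 1/9 --
  FD 12: (-10,0) -> (-13.106,11.591) [heading=105, draw]
  RT 40: heading 105 -> 65
  -- iteration 2/9 --
  FD 12: (-13.106,11.591) -> (-8.034,22.467) [heading=65, draw]
  RT 40: heading 65 -> 25
  -- iteration 3/9 --
  FD 12: (-8.034,22.467) -> (2.841,27.538) [heading=25, draw]
  RT 40: heading 25 -> 345
  -- iteration 4/9 --
  FD 12: (2.841,27.538) -> (14.432,24.432) [heading=345, draw]
  RT 40: heading 345 -> 305
  -- iteration 5/9 --
  FD 12: (14.432,24.432) -> (21.315,14.603) [heading=305, draw]
  RT 40: heading 305 -> 265
  -- iteration 6/9 --
  FD 12: (21.315,14.603) -> (20.269,2.648) [heading=265, draw]
  RT 40: heading 265 -> 225
  -- iteration 7/9 --
  FD 12: (20.269,2.648) -> (11.784,-5.837) [heading=225, draw]
  RT 40: heading 225 -> 185
  -- iteration 8/9 --
  FD 12: (11.784,-5.837) -> (-0.17,-6.883) [heading=185, draw]
  RT 40: heading 185 -> 145
  -- iteration 9/9 --
  FD 12: (-0.17,-6.883) -> (-10,0) [heading=145, draw]
  RT 40: heading 145 -> 105
]
Final: pos=(-10,0), heading=105, 9 segment(s) drawn

Start position: (-10, 0)
Final position: (-10, 0)
Distance = 0; < 1e-6 -> CLOSED

Answer: yes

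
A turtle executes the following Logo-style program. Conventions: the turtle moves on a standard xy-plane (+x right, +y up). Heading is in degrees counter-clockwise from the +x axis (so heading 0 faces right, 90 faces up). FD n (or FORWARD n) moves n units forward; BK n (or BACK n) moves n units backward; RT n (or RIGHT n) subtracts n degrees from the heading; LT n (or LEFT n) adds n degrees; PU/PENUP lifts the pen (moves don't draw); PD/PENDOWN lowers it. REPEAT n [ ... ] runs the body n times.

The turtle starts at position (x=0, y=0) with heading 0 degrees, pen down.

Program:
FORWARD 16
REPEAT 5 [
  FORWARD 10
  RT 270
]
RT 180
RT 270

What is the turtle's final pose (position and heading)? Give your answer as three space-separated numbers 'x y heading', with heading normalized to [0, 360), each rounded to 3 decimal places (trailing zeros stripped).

Executing turtle program step by step:
Start: pos=(0,0), heading=0, pen down
FD 16: (0,0) -> (16,0) [heading=0, draw]
REPEAT 5 [
  -- iteration 1/5 --
  FD 10: (16,0) -> (26,0) [heading=0, draw]
  RT 270: heading 0 -> 90
  -- iteration 2/5 --
  FD 10: (26,0) -> (26,10) [heading=90, draw]
  RT 270: heading 90 -> 180
  -- iteration 3/5 --
  FD 10: (26,10) -> (16,10) [heading=180, draw]
  RT 270: heading 180 -> 270
  -- iteration 4/5 --
  FD 10: (16,10) -> (16,0) [heading=270, draw]
  RT 270: heading 270 -> 0
  -- iteration 5/5 --
  FD 10: (16,0) -> (26,0) [heading=0, draw]
  RT 270: heading 0 -> 90
]
RT 180: heading 90 -> 270
RT 270: heading 270 -> 0
Final: pos=(26,0), heading=0, 6 segment(s) drawn

Answer: 26 0 0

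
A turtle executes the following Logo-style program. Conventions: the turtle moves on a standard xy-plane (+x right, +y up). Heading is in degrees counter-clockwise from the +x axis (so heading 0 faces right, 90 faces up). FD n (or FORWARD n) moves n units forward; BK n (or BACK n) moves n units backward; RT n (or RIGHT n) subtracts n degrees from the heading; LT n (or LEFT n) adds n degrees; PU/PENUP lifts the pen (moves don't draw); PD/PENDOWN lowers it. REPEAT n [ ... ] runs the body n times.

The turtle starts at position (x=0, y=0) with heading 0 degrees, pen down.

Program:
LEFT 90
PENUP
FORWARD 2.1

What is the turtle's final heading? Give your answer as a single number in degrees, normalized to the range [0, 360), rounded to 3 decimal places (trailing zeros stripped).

Executing turtle program step by step:
Start: pos=(0,0), heading=0, pen down
LT 90: heading 0 -> 90
PU: pen up
FD 2.1: (0,0) -> (0,2.1) [heading=90, move]
Final: pos=(0,2.1), heading=90, 0 segment(s) drawn

Answer: 90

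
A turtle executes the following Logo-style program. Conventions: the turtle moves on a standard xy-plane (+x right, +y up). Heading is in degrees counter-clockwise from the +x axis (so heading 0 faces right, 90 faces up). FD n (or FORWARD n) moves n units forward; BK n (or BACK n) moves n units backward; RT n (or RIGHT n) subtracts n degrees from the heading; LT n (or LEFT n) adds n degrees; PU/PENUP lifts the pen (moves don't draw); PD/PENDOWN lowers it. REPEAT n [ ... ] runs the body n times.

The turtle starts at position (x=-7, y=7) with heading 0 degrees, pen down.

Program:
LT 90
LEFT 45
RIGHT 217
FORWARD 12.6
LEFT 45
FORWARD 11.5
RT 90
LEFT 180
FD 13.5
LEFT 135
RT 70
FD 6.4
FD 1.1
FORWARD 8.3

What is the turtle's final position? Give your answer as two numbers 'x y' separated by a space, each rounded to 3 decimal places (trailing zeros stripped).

Executing turtle program step by step:
Start: pos=(-7,7), heading=0, pen down
LT 90: heading 0 -> 90
LT 45: heading 90 -> 135
RT 217: heading 135 -> 278
FD 12.6: (-7,7) -> (-5.246,-5.477) [heading=278, draw]
LT 45: heading 278 -> 323
FD 11.5: (-5.246,-5.477) -> (3.938,-12.398) [heading=323, draw]
RT 90: heading 323 -> 233
LT 180: heading 233 -> 53
FD 13.5: (3.938,-12.398) -> (12.062,-1.617) [heading=53, draw]
LT 135: heading 53 -> 188
RT 70: heading 188 -> 118
FD 6.4: (12.062,-1.617) -> (9.058,4.034) [heading=118, draw]
FD 1.1: (9.058,4.034) -> (8.541,5.005) [heading=118, draw]
FD 8.3: (8.541,5.005) -> (4.645,12.334) [heading=118, draw]
Final: pos=(4.645,12.334), heading=118, 6 segment(s) drawn

Answer: 4.645 12.334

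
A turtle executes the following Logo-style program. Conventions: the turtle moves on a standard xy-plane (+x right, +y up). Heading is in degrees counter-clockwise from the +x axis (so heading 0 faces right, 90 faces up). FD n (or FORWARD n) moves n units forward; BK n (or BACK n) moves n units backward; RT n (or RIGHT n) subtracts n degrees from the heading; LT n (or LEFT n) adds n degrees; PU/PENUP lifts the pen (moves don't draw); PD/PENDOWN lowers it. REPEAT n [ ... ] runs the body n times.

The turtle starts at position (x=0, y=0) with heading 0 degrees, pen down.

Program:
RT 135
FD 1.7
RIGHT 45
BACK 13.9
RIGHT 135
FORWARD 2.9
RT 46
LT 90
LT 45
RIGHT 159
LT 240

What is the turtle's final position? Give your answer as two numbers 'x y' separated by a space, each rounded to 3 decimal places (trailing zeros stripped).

Executing turtle program step by step:
Start: pos=(0,0), heading=0, pen down
RT 135: heading 0 -> 225
FD 1.7: (0,0) -> (-1.202,-1.202) [heading=225, draw]
RT 45: heading 225 -> 180
BK 13.9: (-1.202,-1.202) -> (12.698,-1.202) [heading=180, draw]
RT 135: heading 180 -> 45
FD 2.9: (12.698,-1.202) -> (14.749,0.849) [heading=45, draw]
RT 46: heading 45 -> 359
LT 90: heading 359 -> 89
LT 45: heading 89 -> 134
RT 159: heading 134 -> 335
LT 240: heading 335 -> 215
Final: pos=(14.749,0.849), heading=215, 3 segment(s) drawn

Answer: 14.749 0.849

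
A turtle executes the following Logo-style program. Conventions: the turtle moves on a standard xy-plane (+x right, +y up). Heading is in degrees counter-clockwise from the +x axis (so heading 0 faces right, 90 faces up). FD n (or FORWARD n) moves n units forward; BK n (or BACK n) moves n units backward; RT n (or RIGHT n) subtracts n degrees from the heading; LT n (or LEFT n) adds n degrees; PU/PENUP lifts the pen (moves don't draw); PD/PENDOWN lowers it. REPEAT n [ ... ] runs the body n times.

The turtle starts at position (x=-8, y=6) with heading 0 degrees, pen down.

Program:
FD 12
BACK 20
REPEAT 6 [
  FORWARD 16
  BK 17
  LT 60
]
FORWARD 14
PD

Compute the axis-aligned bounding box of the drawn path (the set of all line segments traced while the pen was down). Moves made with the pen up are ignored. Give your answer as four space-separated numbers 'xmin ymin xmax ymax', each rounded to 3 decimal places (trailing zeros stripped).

Answer: -33 -9.588 4 19.856

Derivation:
Executing turtle program step by step:
Start: pos=(-8,6), heading=0, pen down
FD 12: (-8,6) -> (4,6) [heading=0, draw]
BK 20: (4,6) -> (-16,6) [heading=0, draw]
REPEAT 6 [
  -- iteration 1/6 --
  FD 16: (-16,6) -> (0,6) [heading=0, draw]
  BK 17: (0,6) -> (-17,6) [heading=0, draw]
  LT 60: heading 0 -> 60
  -- iteration 2/6 --
  FD 16: (-17,6) -> (-9,19.856) [heading=60, draw]
  BK 17: (-9,19.856) -> (-17.5,5.134) [heading=60, draw]
  LT 60: heading 60 -> 120
  -- iteration 3/6 --
  FD 16: (-17.5,5.134) -> (-25.5,18.99) [heading=120, draw]
  BK 17: (-25.5,18.99) -> (-17,4.268) [heading=120, draw]
  LT 60: heading 120 -> 180
  -- iteration 4/6 --
  FD 16: (-17,4.268) -> (-33,4.268) [heading=180, draw]
  BK 17: (-33,4.268) -> (-16,4.268) [heading=180, draw]
  LT 60: heading 180 -> 240
  -- iteration 5/6 --
  FD 16: (-16,4.268) -> (-24,-9.588) [heading=240, draw]
  BK 17: (-24,-9.588) -> (-15.5,5.134) [heading=240, draw]
  LT 60: heading 240 -> 300
  -- iteration 6/6 --
  FD 16: (-15.5,5.134) -> (-7.5,-8.722) [heading=300, draw]
  BK 17: (-7.5,-8.722) -> (-16,6) [heading=300, draw]
  LT 60: heading 300 -> 0
]
FD 14: (-16,6) -> (-2,6) [heading=0, draw]
PD: pen down
Final: pos=(-2,6), heading=0, 15 segment(s) drawn

Segment endpoints: x in {-33, -25.5, -24, -17.5, -17, -16, -15.5, -9, -8, -7.5, -2, 0, 4}, y in {-9.588, -8.722, 4.268, 4.268, 5.134, 5.134, 6, 6, 6, 18.99, 19.856}
xmin=-33, ymin=-9.588, xmax=4, ymax=19.856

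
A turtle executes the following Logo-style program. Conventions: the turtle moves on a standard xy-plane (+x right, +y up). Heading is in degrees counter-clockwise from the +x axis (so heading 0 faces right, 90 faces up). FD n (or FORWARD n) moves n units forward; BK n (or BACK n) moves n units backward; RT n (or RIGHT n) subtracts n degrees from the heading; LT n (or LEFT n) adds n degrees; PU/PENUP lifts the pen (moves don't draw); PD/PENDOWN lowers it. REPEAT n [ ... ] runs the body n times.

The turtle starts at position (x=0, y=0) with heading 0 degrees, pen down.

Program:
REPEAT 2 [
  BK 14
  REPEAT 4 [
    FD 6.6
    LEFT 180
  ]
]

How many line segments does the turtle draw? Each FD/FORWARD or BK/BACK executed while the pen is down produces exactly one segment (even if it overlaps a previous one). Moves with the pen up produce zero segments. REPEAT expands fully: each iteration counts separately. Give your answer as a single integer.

Executing turtle program step by step:
Start: pos=(0,0), heading=0, pen down
REPEAT 2 [
  -- iteration 1/2 --
  BK 14: (0,0) -> (-14,0) [heading=0, draw]
  REPEAT 4 [
    -- iteration 1/4 --
    FD 6.6: (-14,0) -> (-7.4,0) [heading=0, draw]
    LT 180: heading 0 -> 180
    -- iteration 2/4 --
    FD 6.6: (-7.4,0) -> (-14,0) [heading=180, draw]
    LT 180: heading 180 -> 0
    -- iteration 3/4 --
    FD 6.6: (-14,0) -> (-7.4,0) [heading=0, draw]
    LT 180: heading 0 -> 180
    -- iteration 4/4 --
    FD 6.6: (-7.4,0) -> (-14,0) [heading=180, draw]
    LT 180: heading 180 -> 0
  ]
  -- iteration 2/2 --
  BK 14: (-14,0) -> (-28,0) [heading=0, draw]
  REPEAT 4 [
    -- iteration 1/4 --
    FD 6.6: (-28,0) -> (-21.4,0) [heading=0, draw]
    LT 180: heading 0 -> 180
    -- iteration 2/4 --
    FD 6.6: (-21.4,0) -> (-28,0) [heading=180, draw]
    LT 180: heading 180 -> 0
    -- iteration 3/4 --
    FD 6.6: (-28,0) -> (-21.4,0) [heading=0, draw]
    LT 180: heading 0 -> 180
    -- iteration 4/4 --
    FD 6.6: (-21.4,0) -> (-28,0) [heading=180, draw]
    LT 180: heading 180 -> 0
  ]
]
Final: pos=(-28,0), heading=0, 10 segment(s) drawn
Segments drawn: 10

Answer: 10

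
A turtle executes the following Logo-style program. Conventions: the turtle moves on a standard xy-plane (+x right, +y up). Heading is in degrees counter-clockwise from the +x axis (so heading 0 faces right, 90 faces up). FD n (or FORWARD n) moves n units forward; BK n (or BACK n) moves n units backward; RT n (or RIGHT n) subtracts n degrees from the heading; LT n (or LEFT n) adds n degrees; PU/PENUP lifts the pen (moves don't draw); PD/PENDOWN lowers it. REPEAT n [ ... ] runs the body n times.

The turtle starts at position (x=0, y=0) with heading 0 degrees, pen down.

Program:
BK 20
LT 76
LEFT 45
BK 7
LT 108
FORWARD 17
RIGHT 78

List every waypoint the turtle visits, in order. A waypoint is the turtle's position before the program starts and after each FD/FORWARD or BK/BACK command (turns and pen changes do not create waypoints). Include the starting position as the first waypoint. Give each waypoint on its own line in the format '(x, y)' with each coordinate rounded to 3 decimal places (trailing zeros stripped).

Answer: (0, 0)
(-20, 0)
(-16.395, -6)
(-27.548, -18.83)

Derivation:
Executing turtle program step by step:
Start: pos=(0,0), heading=0, pen down
BK 20: (0,0) -> (-20,0) [heading=0, draw]
LT 76: heading 0 -> 76
LT 45: heading 76 -> 121
BK 7: (-20,0) -> (-16.395,-6) [heading=121, draw]
LT 108: heading 121 -> 229
FD 17: (-16.395,-6) -> (-27.548,-18.83) [heading=229, draw]
RT 78: heading 229 -> 151
Final: pos=(-27.548,-18.83), heading=151, 3 segment(s) drawn
Waypoints (4 total):
(0, 0)
(-20, 0)
(-16.395, -6)
(-27.548, -18.83)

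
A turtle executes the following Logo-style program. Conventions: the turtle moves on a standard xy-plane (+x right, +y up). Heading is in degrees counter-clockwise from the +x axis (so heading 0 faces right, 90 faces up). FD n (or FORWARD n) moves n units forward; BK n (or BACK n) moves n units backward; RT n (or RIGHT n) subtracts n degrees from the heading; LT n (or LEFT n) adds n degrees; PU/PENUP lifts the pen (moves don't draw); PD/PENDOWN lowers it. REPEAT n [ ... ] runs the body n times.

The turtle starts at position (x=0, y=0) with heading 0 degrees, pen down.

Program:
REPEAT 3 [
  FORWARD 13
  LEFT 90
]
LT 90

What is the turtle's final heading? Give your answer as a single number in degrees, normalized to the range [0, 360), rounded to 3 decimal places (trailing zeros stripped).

Executing turtle program step by step:
Start: pos=(0,0), heading=0, pen down
REPEAT 3 [
  -- iteration 1/3 --
  FD 13: (0,0) -> (13,0) [heading=0, draw]
  LT 90: heading 0 -> 90
  -- iteration 2/3 --
  FD 13: (13,0) -> (13,13) [heading=90, draw]
  LT 90: heading 90 -> 180
  -- iteration 3/3 --
  FD 13: (13,13) -> (0,13) [heading=180, draw]
  LT 90: heading 180 -> 270
]
LT 90: heading 270 -> 0
Final: pos=(0,13), heading=0, 3 segment(s) drawn

Answer: 0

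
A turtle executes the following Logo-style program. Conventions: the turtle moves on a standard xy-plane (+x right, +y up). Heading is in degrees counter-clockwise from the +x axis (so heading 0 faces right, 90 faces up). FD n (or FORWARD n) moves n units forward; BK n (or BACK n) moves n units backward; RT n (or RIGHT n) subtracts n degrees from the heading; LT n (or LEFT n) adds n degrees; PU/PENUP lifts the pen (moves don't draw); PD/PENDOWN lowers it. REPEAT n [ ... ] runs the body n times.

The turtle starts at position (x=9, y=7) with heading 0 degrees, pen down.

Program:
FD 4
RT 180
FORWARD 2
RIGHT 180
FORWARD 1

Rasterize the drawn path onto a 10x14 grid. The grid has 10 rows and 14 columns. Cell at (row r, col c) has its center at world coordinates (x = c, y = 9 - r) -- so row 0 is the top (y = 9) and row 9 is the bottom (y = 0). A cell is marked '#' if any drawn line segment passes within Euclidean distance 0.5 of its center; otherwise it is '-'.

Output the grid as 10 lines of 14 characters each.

Segment 0: (9,7) -> (13,7)
Segment 1: (13,7) -> (11,7)
Segment 2: (11,7) -> (12,7)

Answer: --------------
--------------
---------#####
--------------
--------------
--------------
--------------
--------------
--------------
--------------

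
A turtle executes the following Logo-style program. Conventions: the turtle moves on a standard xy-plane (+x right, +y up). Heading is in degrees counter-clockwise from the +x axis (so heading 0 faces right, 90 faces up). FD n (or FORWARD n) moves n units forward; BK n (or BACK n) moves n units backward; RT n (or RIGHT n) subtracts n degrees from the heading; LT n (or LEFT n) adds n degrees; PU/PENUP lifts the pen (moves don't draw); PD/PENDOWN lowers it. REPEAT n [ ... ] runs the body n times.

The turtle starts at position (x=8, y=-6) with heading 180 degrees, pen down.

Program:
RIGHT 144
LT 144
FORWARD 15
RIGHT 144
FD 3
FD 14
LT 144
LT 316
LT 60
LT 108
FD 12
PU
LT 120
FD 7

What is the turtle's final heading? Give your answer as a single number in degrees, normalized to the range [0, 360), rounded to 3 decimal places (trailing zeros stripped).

Executing turtle program step by step:
Start: pos=(8,-6), heading=180, pen down
RT 144: heading 180 -> 36
LT 144: heading 36 -> 180
FD 15: (8,-6) -> (-7,-6) [heading=180, draw]
RT 144: heading 180 -> 36
FD 3: (-7,-6) -> (-4.573,-4.237) [heading=36, draw]
FD 14: (-4.573,-4.237) -> (6.753,3.992) [heading=36, draw]
LT 144: heading 36 -> 180
LT 316: heading 180 -> 136
LT 60: heading 136 -> 196
LT 108: heading 196 -> 304
FD 12: (6.753,3.992) -> (13.464,-5.956) [heading=304, draw]
PU: pen up
LT 120: heading 304 -> 64
FD 7: (13.464,-5.956) -> (16.532,0.335) [heading=64, move]
Final: pos=(16.532,0.335), heading=64, 4 segment(s) drawn

Answer: 64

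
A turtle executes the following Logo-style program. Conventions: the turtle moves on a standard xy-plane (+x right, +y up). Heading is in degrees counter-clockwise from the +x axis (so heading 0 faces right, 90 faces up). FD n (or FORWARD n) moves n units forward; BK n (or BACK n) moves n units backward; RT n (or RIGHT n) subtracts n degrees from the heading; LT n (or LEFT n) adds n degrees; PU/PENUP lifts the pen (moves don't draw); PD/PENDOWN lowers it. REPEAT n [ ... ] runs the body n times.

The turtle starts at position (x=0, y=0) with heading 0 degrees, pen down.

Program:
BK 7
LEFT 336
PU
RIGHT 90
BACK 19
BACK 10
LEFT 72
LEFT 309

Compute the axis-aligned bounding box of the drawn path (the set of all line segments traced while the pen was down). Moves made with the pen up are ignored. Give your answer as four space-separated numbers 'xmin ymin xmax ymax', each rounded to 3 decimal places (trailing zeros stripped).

Answer: -7 0 0 0

Derivation:
Executing turtle program step by step:
Start: pos=(0,0), heading=0, pen down
BK 7: (0,0) -> (-7,0) [heading=0, draw]
LT 336: heading 0 -> 336
PU: pen up
RT 90: heading 336 -> 246
BK 19: (-7,0) -> (0.728,17.357) [heading=246, move]
BK 10: (0.728,17.357) -> (4.795,26.493) [heading=246, move]
LT 72: heading 246 -> 318
LT 309: heading 318 -> 267
Final: pos=(4.795,26.493), heading=267, 1 segment(s) drawn

Segment endpoints: x in {-7, 0}, y in {0}
xmin=-7, ymin=0, xmax=0, ymax=0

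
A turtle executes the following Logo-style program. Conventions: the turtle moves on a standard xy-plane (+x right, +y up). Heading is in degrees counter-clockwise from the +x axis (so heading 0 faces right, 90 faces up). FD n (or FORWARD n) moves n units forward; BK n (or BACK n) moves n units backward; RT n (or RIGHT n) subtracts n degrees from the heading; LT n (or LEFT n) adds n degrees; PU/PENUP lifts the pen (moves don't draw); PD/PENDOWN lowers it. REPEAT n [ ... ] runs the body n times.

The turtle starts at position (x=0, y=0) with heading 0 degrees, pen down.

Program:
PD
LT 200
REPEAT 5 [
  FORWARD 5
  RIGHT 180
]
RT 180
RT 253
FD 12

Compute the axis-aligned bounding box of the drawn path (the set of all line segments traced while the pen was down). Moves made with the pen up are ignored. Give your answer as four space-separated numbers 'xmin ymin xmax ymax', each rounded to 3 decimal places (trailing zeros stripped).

Answer: -4.698 -11.294 2.523 0

Derivation:
Executing turtle program step by step:
Start: pos=(0,0), heading=0, pen down
PD: pen down
LT 200: heading 0 -> 200
REPEAT 5 [
  -- iteration 1/5 --
  FD 5: (0,0) -> (-4.698,-1.71) [heading=200, draw]
  RT 180: heading 200 -> 20
  -- iteration 2/5 --
  FD 5: (-4.698,-1.71) -> (0,0) [heading=20, draw]
  RT 180: heading 20 -> 200
  -- iteration 3/5 --
  FD 5: (0,0) -> (-4.698,-1.71) [heading=200, draw]
  RT 180: heading 200 -> 20
  -- iteration 4/5 --
  FD 5: (-4.698,-1.71) -> (0,0) [heading=20, draw]
  RT 180: heading 20 -> 200
  -- iteration 5/5 --
  FD 5: (0,0) -> (-4.698,-1.71) [heading=200, draw]
  RT 180: heading 200 -> 20
]
RT 180: heading 20 -> 200
RT 253: heading 200 -> 307
FD 12: (-4.698,-1.71) -> (2.523,-11.294) [heading=307, draw]
Final: pos=(2.523,-11.294), heading=307, 6 segment(s) drawn

Segment endpoints: x in {-4.698, -4.698, 0, 0, 2.523}, y in {-11.294, -1.71, -1.71, -1.71, 0, 0, 0}
xmin=-4.698, ymin=-11.294, xmax=2.523, ymax=0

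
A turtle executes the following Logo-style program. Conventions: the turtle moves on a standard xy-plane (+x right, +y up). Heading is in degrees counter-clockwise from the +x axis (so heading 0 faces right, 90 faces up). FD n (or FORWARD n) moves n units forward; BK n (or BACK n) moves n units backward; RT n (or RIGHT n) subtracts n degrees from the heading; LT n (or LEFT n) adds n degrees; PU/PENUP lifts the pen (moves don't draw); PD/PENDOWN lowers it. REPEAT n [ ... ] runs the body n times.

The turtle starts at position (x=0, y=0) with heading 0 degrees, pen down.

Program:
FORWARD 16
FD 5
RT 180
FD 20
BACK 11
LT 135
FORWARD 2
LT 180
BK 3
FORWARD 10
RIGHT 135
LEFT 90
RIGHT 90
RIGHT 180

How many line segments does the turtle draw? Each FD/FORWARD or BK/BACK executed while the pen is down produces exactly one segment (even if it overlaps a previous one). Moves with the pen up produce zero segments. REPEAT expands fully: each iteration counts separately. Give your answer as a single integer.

Executing turtle program step by step:
Start: pos=(0,0), heading=0, pen down
FD 16: (0,0) -> (16,0) [heading=0, draw]
FD 5: (16,0) -> (21,0) [heading=0, draw]
RT 180: heading 0 -> 180
FD 20: (21,0) -> (1,0) [heading=180, draw]
BK 11: (1,0) -> (12,0) [heading=180, draw]
LT 135: heading 180 -> 315
FD 2: (12,0) -> (13.414,-1.414) [heading=315, draw]
LT 180: heading 315 -> 135
BK 3: (13.414,-1.414) -> (15.536,-3.536) [heading=135, draw]
FD 10: (15.536,-3.536) -> (8.464,3.536) [heading=135, draw]
RT 135: heading 135 -> 0
LT 90: heading 0 -> 90
RT 90: heading 90 -> 0
RT 180: heading 0 -> 180
Final: pos=(8.464,3.536), heading=180, 7 segment(s) drawn
Segments drawn: 7

Answer: 7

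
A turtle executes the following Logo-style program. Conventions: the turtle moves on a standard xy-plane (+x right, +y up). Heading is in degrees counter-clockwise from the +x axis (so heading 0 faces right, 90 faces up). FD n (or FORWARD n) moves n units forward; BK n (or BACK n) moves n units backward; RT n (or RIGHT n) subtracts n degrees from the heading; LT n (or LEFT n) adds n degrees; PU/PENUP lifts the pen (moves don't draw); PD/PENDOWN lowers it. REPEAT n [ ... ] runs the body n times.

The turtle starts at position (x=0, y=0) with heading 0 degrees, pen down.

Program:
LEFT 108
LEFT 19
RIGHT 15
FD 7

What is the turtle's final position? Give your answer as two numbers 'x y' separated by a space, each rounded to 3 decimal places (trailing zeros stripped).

Answer: -2.622 6.49

Derivation:
Executing turtle program step by step:
Start: pos=(0,0), heading=0, pen down
LT 108: heading 0 -> 108
LT 19: heading 108 -> 127
RT 15: heading 127 -> 112
FD 7: (0,0) -> (-2.622,6.49) [heading=112, draw]
Final: pos=(-2.622,6.49), heading=112, 1 segment(s) drawn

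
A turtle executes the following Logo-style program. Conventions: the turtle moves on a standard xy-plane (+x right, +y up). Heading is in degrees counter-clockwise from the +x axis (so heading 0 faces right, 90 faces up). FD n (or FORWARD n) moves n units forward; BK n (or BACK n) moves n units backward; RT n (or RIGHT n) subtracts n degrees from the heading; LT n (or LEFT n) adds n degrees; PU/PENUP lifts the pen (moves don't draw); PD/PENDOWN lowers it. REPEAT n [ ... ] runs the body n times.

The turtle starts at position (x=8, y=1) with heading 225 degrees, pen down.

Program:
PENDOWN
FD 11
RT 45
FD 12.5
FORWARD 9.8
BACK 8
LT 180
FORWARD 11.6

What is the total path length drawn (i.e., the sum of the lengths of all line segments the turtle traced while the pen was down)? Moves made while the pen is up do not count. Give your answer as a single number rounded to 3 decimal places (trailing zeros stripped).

Answer: 52.9

Derivation:
Executing turtle program step by step:
Start: pos=(8,1), heading=225, pen down
PD: pen down
FD 11: (8,1) -> (0.222,-6.778) [heading=225, draw]
RT 45: heading 225 -> 180
FD 12.5: (0.222,-6.778) -> (-12.278,-6.778) [heading=180, draw]
FD 9.8: (-12.278,-6.778) -> (-22.078,-6.778) [heading=180, draw]
BK 8: (-22.078,-6.778) -> (-14.078,-6.778) [heading=180, draw]
LT 180: heading 180 -> 0
FD 11.6: (-14.078,-6.778) -> (-2.478,-6.778) [heading=0, draw]
Final: pos=(-2.478,-6.778), heading=0, 5 segment(s) drawn

Segment lengths:
  seg 1: (8,1) -> (0.222,-6.778), length = 11
  seg 2: (0.222,-6.778) -> (-12.278,-6.778), length = 12.5
  seg 3: (-12.278,-6.778) -> (-22.078,-6.778), length = 9.8
  seg 4: (-22.078,-6.778) -> (-14.078,-6.778), length = 8
  seg 5: (-14.078,-6.778) -> (-2.478,-6.778), length = 11.6
Total = 52.9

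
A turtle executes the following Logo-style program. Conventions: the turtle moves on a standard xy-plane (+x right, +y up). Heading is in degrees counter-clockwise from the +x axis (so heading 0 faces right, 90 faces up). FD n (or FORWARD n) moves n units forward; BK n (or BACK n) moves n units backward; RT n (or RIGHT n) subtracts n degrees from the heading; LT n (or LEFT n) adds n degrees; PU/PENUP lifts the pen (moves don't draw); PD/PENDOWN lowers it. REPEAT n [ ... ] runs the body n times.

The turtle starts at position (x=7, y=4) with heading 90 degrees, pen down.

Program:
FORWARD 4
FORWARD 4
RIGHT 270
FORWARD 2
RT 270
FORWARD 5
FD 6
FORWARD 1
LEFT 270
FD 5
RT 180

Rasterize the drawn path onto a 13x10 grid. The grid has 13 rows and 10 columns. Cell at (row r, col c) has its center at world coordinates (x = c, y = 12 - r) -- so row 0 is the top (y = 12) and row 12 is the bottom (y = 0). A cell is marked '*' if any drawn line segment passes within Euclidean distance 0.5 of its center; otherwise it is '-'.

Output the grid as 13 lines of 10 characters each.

Answer: -----***--
-----*-*--
-----*-*--
-----*-*--
-----*-*--
-----*-*--
-----*-*--
-----*-*--
-----*-*--
-----*----
-----*----
-----*----
******----

Derivation:
Segment 0: (7,4) -> (7,8)
Segment 1: (7,8) -> (7,12)
Segment 2: (7,12) -> (5,12)
Segment 3: (5,12) -> (5,7)
Segment 4: (5,7) -> (5,1)
Segment 5: (5,1) -> (5,0)
Segment 6: (5,0) -> (0,-0)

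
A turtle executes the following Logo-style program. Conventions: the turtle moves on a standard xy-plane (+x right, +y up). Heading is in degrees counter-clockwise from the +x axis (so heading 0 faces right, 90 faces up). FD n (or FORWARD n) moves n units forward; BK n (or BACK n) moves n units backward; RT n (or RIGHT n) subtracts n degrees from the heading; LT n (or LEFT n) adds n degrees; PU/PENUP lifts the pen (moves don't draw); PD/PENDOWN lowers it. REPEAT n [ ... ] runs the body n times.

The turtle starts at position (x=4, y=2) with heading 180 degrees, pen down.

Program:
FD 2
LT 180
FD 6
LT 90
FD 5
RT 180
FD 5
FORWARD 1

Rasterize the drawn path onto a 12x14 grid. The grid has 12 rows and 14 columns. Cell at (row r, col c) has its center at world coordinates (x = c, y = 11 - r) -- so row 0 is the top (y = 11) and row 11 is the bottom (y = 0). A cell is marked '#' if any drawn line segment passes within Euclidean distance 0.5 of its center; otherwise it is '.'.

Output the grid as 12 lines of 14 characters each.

Segment 0: (4,2) -> (2,2)
Segment 1: (2,2) -> (8,2)
Segment 2: (8,2) -> (8,7)
Segment 3: (8,7) -> (8,2)
Segment 4: (8,2) -> (8,1)

Answer: ..............
..............
..............
..............
........#.....
........#.....
........#.....
........#.....
........#.....
..#######.....
........#.....
..............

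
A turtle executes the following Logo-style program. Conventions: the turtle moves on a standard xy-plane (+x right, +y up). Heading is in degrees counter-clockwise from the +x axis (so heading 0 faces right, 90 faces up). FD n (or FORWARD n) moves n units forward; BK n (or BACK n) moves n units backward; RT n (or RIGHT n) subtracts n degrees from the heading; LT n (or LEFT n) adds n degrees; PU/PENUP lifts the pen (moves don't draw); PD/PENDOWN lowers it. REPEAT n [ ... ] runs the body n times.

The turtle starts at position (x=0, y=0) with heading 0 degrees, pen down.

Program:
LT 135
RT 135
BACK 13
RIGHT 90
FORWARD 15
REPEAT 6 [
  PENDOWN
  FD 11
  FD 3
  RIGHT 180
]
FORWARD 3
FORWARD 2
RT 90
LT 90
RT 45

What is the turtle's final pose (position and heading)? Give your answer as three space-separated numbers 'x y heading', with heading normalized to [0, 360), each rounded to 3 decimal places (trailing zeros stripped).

Answer: -13 -20 225

Derivation:
Executing turtle program step by step:
Start: pos=(0,0), heading=0, pen down
LT 135: heading 0 -> 135
RT 135: heading 135 -> 0
BK 13: (0,0) -> (-13,0) [heading=0, draw]
RT 90: heading 0 -> 270
FD 15: (-13,0) -> (-13,-15) [heading=270, draw]
REPEAT 6 [
  -- iteration 1/6 --
  PD: pen down
  FD 11: (-13,-15) -> (-13,-26) [heading=270, draw]
  FD 3: (-13,-26) -> (-13,-29) [heading=270, draw]
  RT 180: heading 270 -> 90
  -- iteration 2/6 --
  PD: pen down
  FD 11: (-13,-29) -> (-13,-18) [heading=90, draw]
  FD 3: (-13,-18) -> (-13,-15) [heading=90, draw]
  RT 180: heading 90 -> 270
  -- iteration 3/6 --
  PD: pen down
  FD 11: (-13,-15) -> (-13,-26) [heading=270, draw]
  FD 3: (-13,-26) -> (-13,-29) [heading=270, draw]
  RT 180: heading 270 -> 90
  -- iteration 4/6 --
  PD: pen down
  FD 11: (-13,-29) -> (-13,-18) [heading=90, draw]
  FD 3: (-13,-18) -> (-13,-15) [heading=90, draw]
  RT 180: heading 90 -> 270
  -- iteration 5/6 --
  PD: pen down
  FD 11: (-13,-15) -> (-13,-26) [heading=270, draw]
  FD 3: (-13,-26) -> (-13,-29) [heading=270, draw]
  RT 180: heading 270 -> 90
  -- iteration 6/6 --
  PD: pen down
  FD 11: (-13,-29) -> (-13,-18) [heading=90, draw]
  FD 3: (-13,-18) -> (-13,-15) [heading=90, draw]
  RT 180: heading 90 -> 270
]
FD 3: (-13,-15) -> (-13,-18) [heading=270, draw]
FD 2: (-13,-18) -> (-13,-20) [heading=270, draw]
RT 90: heading 270 -> 180
LT 90: heading 180 -> 270
RT 45: heading 270 -> 225
Final: pos=(-13,-20), heading=225, 16 segment(s) drawn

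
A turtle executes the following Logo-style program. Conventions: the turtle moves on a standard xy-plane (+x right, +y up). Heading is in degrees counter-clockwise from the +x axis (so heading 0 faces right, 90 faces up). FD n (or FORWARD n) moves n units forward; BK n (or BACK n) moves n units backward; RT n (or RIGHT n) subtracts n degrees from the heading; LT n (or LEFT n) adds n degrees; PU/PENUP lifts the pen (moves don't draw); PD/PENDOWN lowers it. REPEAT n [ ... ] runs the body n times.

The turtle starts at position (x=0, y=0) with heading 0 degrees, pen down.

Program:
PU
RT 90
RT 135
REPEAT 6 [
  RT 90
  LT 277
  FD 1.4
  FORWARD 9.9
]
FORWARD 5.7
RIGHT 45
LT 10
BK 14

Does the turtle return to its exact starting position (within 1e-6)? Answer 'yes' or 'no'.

Executing turtle program step by step:
Start: pos=(0,0), heading=0, pen down
PU: pen up
RT 90: heading 0 -> 270
RT 135: heading 270 -> 135
REPEAT 6 [
  -- iteration 1/6 --
  RT 90: heading 135 -> 45
  LT 277: heading 45 -> 322
  FD 1.4: (0,0) -> (1.103,-0.862) [heading=322, move]
  FD 9.9: (1.103,-0.862) -> (8.905,-6.957) [heading=322, move]
  -- iteration 2/6 --
  RT 90: heading 322 -> 232
  LT 277: heading 232 -> 149
  FD 1.4: (8.905,-6.957) -> (7.704,-6.236) [heading=149, move]
  FD 9.9: (7.704,-6.236) -> (-0.781,-1.137) [heading=149, move]
  -- iteration 3/6 --
  RT 90: heading 149 -> 59
  LT 277: heading 59 -> 336
  FD 1.4: (-0.781,-1.137) -> (0.497,-1.706) [heading=336, move]
  FD 9.9: (0.497,-1.706) -> (9.542,-5.733) [heading=336, move]
  -- iteration 4/6 --
  RT 90: heading 336 -> 246
  LT 277: heading 246 -> 163
  FD 1.4: (9.542,-5.733) -> (8.203,-5.324) [heading=163, move]
  FD 9.9: (8.203,-5.324) -> (-1.265,-2.429) [heading=163, move]
  -- iteration 5/6 --
  RT 90: heading 163 -> 73
  LT 277: heading 73 -> 350
  FD 1.4: (-1.265,-2.429) -> (0.114,-2.672) [heading=350, move]
  FD 9.9: (0.114,-2.672) -> (9.864,-4.392) [heading=350, move]
  -- iteration 6/6 --
  RT 90: heading 350 -> 260
  LT 277: heading 260 -> 177
  FD 1.4: (9.864,-4.392) -> (8.466,-4.318) [heading=177, move]
  FD 9.9: (8.466,-4.318) -> (-1.421,-3.8) [heading=177, move]
]
FD 5.7: (-1.421,-3.8) -> (-7.113,-3.502) [heading=177, move]
RT 45: heading 177 -> 132
LT 10: heading 132 -> 142
BK 14: (-7.113,-3.502) -> (3.919,-12.121) [heading=142, move]
Final: pos=(3.919,-12.121), heading=142, 0 segment(s) drawn

Start position: (0, 0)
Final position: (3.919, -12.121)
Distance = 12.739; >= 1e-6 -> NOT closed

Answer: no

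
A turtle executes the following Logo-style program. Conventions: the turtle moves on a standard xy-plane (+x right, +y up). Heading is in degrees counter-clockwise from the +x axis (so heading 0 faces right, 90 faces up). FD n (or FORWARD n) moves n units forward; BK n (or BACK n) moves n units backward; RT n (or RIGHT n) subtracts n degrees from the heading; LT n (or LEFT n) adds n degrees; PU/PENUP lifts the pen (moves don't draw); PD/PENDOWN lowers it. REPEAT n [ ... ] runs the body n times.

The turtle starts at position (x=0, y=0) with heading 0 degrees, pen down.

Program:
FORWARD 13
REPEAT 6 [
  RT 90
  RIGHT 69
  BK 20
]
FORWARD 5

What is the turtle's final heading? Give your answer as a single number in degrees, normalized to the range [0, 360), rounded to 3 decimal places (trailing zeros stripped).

Answer: 126

Derivation:
Executing turtle program step by step:
Start: pos=(0,0), heading=0, pen down
FD 13: (0,0) -> (13,0) [heading=0, draw]
REPEAT 6 [
  -- iteration 1/6 --
  RT 90: heading 0 -> 270
  RT 69: heading 270 -> 201
  BK 20: (13,0) -> (31.672,7.167) [heading=201, draw]
  -- iteration 2/6 --
  RT 90: heading 201 -> 111
  RT 69: heading 111 -> 42
  BK 20: (31.672,7.167) -> (16.809,-6.215) [heading=42, draw]
  -- iteration 3/6 --
  RT 90: heading 42 -> 312
  RT 69: heading 312 -> 243
  BK 20: (16.809,-6.215) -> (25.889,11.605) [heading=243, draw]
  -- iteration 4/6 --
  RT 90: heading 243 -> 153
  RT 69: heading 153 -> 84
  BK 20: (25.889,11.605) -> (23.798,-8.286) [heading=84, draw]
  -- iteration 5/6 --
  RT 90: heading 84 -> 354
  RT 69: heading 354 -> 285
  BK 20: (23.798,-8.286) -> (18.622,11.033) [heading=285, draw]
  -- iteration 6/6 --
  RT 90: heading 285 -> 195
  RT 69: heading 195 -> 126
  BK 20: (18.622,11.033) -> (30.377,-5.147) [heading=126, draw]
]
FD 5: (30.377,-5.147) -> (27.438,-1.102) [heading=126, draw]
Final: pos=(27.438,-1.102), heading=126, 8 segment(s) drawn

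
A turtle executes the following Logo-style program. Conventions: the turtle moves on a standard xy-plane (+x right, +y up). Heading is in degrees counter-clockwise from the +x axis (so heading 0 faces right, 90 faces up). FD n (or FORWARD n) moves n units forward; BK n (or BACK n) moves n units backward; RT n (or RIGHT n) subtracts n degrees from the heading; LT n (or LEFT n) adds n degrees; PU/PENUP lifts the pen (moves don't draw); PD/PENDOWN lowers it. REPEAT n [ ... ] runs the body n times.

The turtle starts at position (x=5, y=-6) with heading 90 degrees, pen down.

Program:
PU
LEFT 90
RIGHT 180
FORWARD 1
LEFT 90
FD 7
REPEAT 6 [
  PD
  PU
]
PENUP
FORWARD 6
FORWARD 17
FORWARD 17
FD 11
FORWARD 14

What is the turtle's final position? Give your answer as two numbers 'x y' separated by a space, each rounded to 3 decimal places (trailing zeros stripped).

Executing turtle program step by step:
Start: pos=(5,-6), heading=90, pen down
PU: pen up
LT 90: heading 90 -> 180
RT 180: heading 180 -> 0
FD 1: (5,-6) -> (6,-6) [heading=0, move]
LT 90: heading 0 -> 90
FD 7: (6,-6) -> (6,1) [heading=90, move]
REPEAT 6 [
  -- iteration 1/6 --
  PD: pen down
  PU: pen up
  -- iteration 2/6 --
  PD: pen down
  PU: pen up
  -- iteration 3/6 --
  PD: pen down
  PU: pen up
  -- iteration 4/6 --
  PD: pen down
  PU: pen up
  -- iteration 5/6 --
  PD: pen down
  PU: pen up
  -- iteration 6/6 --
  PD: pen down
  PU: pen up
]
PU: pen up
FD 6: (6,1) -> (6,7) [heading=90, move]
FD 17: (6,7) -> (6,24) [heading=90, move]
FD 17: (6,24) -> (6,41) [heading=90, move]
FD 11: (6,41) -> (6,52) [heading=90, move]
FD 14: (6,52) -> (6,66) [heading=90, move]
Final: pos=(6,66), heading=90, 0 segment(s) drawn

Answer: 6 66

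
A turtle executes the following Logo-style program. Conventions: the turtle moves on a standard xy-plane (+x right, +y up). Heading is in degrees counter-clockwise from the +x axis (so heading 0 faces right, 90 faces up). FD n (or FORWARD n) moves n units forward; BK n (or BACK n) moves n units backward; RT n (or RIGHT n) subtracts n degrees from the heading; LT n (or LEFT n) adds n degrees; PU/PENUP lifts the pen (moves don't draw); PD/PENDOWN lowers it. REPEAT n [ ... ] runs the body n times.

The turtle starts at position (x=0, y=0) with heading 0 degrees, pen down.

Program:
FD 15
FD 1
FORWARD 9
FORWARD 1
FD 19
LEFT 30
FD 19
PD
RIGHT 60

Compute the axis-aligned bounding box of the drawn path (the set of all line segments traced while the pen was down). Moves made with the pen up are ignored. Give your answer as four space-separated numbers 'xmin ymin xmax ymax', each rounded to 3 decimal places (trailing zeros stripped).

Answer: 0 0 61.454 9.5

Derivation:
Executing turtle program step by step:
Start: pos=(0,0), heading=0, pen down
FD 15: (0,0) -> (15,0) [heading=0, draw]
FD 1: (15,0) -> (16,0) [heading=0, draw]
FD 9: (16,0) -> (25,0) [heading=0, draw]
FD 1: (25,0) -> (26,0) [heading=0, draw]
FD 19: (26,0) -> (45,0) [heading=0, draw]
LT 30: heading 0 -> 30
FD 19: (45,0) -> (61.454,9.5) [heading=30, draw]
PD: pen down
RT 60: heading 30 -> 330
Final: pos=(61.454,9.5), heading=330, 6 segment(s) drawn

Segment endpoints: x in {0, 15, 16, 25, 26, 45, 61.454}, y in {0, 9.5}
xmin=0, ymin=0, xmax=61.454, ymax=9.5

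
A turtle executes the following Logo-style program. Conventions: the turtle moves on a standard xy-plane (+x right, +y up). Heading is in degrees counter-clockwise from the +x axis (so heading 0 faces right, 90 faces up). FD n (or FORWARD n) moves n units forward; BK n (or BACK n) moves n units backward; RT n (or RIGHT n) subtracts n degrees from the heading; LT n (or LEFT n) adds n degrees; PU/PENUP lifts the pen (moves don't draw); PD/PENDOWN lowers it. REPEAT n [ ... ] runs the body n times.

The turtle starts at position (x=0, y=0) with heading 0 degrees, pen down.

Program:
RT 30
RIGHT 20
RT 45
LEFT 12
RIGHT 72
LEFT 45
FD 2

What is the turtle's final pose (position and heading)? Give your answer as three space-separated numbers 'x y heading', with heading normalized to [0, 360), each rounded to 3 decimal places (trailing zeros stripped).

Answer: -0.684 -1.879 250

Derivation:
Executing turtle program step by step:
Start: pos=(0,0), heading=0, pen down
RT 30: heading 0 -> 330
RT 20: heading 330 -> 310
RT 45: heading 310 -> 265
LT 12: heading 265 -> 277
RT 72: heading 277 -> 205
LT 45: heading 205 -> 250
FD 2: (0,0) -> (-0.684,-1.879) [heading=250, draw]
Final: pos=(-0.684,-1.879), heading=250, 1 segment(s) drawn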